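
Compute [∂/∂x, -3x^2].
- 6 x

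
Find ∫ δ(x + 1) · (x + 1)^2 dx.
0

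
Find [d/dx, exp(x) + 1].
e^{x}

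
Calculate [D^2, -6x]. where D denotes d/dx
-12D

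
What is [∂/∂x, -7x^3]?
- 21 x^{2}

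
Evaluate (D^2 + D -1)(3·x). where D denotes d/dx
3 - 3 x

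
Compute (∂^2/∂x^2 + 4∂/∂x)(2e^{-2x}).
- 8 e^{- 2 x}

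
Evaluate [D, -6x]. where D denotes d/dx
-6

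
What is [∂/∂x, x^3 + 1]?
3 x^{2}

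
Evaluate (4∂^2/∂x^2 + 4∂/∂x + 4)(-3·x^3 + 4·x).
- 12 x^{3} - 36 x^{2} - 56 x + 16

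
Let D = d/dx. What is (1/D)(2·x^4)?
\frac{2 x^{5}}{5}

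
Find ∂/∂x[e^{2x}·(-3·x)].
\left(- 6 x - 3\right) e^{2 x}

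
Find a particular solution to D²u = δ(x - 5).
\frac{|x - 5|}{2}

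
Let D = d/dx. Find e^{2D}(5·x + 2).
5 x + 12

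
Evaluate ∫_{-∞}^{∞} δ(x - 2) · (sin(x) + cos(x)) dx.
\cos{\left(2 \right)} + \sin{\left(2 \right)}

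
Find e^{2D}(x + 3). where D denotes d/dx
x + 5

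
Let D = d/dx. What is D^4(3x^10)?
15120 x^{6}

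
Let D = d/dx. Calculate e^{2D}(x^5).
x^{5} + 10 x^{4} + 40 x^{3} + 80 x^{2} + 80 x + 32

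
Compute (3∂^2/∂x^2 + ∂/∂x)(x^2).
2 x + 6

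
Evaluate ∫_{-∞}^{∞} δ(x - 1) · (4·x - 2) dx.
2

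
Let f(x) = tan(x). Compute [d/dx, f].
\frac{1}{\cos^{2}{\left(x \right)}}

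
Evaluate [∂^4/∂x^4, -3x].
-12\frac{d^{3}}{dx^{3}}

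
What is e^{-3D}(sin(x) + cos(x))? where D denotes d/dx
\sqrt{2} \cos{\left(- x + \frac{\pi}{4} + 3 \right)}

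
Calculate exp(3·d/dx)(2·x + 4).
2 x + 10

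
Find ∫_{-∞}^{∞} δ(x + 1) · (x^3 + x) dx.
-2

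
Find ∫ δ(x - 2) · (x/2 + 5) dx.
6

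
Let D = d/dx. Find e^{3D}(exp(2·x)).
e^{2 x + 6}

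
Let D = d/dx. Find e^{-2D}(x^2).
x^{2} - 4 x + 4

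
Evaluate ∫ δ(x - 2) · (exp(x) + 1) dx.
1 + e^{2}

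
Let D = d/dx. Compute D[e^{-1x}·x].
\left(1 - x\right) e^{- x}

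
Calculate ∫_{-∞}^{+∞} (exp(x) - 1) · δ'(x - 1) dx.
- e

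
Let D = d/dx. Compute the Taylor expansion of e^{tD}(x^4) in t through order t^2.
x^{2} \left(6 t^{2} + 4 t x + x^{2}\right)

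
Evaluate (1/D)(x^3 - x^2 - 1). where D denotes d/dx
\frac{x^{4}}{4} - \frac{x^{3}}{3} - x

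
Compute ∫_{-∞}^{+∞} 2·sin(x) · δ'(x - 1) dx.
- 2 \cos{\left(1 \right)}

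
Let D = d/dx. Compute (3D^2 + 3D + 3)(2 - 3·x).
- 9 x - 3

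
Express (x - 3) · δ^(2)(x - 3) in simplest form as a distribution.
-2\delta'(x - 3)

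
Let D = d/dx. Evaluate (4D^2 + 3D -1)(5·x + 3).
12 - 5 x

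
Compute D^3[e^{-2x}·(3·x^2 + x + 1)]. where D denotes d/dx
8 \left(- 3 x^{2} + 8 x - 4\right) e^{- 2 x}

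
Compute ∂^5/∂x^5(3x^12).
285120 x^{7}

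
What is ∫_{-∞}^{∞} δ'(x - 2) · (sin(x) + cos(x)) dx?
- \cos{\left(2 \right)} + \sin{\left(2 \right)}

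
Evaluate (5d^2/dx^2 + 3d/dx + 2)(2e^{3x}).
112 e^{3 x}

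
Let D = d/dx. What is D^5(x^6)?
720 x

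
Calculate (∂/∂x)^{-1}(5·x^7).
\frac{5 x^{8}}{8}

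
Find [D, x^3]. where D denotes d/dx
3 x^{2}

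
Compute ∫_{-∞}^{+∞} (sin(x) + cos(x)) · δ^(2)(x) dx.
-1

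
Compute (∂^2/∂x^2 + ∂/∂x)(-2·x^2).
- 4 x - 4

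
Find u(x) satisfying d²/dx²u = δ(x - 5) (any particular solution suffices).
\frac{|x - 5|}{2}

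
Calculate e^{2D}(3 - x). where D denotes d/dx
1 - x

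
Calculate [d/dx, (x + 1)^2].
2 x + 2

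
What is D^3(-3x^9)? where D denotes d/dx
- 1512 x^{6}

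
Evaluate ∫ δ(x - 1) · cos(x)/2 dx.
\frac{\cos{\left(1 \right)}}{2}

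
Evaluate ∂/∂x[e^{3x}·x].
\left(3 x + 1\right) e^{3 x}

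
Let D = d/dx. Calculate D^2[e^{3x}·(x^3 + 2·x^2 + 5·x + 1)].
\left(9 x^{3} + 36 x^{2} + 75 x + 43\right) e^{3 x}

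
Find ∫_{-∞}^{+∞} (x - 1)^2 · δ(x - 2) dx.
1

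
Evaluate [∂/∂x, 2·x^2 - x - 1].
4 x - 1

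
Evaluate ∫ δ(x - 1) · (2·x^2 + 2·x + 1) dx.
5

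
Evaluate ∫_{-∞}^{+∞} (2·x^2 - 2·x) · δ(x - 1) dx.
0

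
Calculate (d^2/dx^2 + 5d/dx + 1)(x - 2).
x + 3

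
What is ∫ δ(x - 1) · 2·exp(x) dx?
2 e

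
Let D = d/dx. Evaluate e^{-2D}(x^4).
x^{4} - 8 x^{3} + 24 x^{2} - 32 x + 16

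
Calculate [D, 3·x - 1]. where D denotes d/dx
3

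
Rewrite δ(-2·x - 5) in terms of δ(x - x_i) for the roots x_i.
\frac{\delta(x + 5/2)}{2}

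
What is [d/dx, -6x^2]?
- 12 x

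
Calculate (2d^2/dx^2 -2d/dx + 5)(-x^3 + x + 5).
- 5 x^{3} + 6 x^{2} - 7 x + 23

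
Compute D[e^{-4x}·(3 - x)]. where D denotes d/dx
\left(4 x - 13\right) e^{- 4 x}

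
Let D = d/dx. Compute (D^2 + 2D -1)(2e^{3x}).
28 e^{3 x}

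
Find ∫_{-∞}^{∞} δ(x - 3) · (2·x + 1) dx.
7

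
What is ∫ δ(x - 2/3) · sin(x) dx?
\sin{\left(\frac{2}{3} \right)}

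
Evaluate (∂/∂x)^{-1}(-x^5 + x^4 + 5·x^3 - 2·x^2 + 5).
- \frac{x^{6}}{6} + \frac{x^{5}}{5} + \frac{5 x^{4}}{4} - \frac{2 x^{3}}{3} + 5 x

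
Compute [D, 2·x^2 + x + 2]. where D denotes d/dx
4 x + 1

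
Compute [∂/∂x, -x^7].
- 7 x^{6}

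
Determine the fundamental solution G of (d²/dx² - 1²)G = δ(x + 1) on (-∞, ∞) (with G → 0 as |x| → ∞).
-\frac{e^{-|x + 1|}}{2}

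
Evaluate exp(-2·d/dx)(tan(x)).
\tan{\left(x - 2 \right)}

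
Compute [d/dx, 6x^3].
18 x^{2}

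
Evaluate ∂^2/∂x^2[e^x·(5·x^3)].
5 x \left(x^{2} + 6 x + 6\right) e^{x}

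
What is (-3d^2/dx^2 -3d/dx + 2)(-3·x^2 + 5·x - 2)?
- 6 x^{2} + 28 x - 1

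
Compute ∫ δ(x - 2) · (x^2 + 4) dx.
8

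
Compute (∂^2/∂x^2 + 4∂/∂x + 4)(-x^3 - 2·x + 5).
- 4 x^{3} - 12 x^{2} - 14 x + 12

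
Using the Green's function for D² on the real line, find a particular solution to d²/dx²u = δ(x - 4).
\frac{|x - 4|}{2}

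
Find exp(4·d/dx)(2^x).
2^{x + 4}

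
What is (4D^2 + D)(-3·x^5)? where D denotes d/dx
15 x^{3} \left(- x - 16\right)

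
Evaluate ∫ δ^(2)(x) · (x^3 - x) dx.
0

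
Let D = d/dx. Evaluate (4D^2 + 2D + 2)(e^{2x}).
22 e^{2 x}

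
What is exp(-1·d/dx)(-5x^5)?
- 5 x^{5} + 25 x^{4} - 50 x^{3} + 50 x^{2} - 25 x + 5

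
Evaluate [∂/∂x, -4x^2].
- 8 x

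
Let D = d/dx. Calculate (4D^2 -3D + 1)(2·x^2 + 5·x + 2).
2 x^{2} - 7 x + 3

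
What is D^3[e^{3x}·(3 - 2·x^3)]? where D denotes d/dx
\left(- 54 x^{3} - 162 x^{2} - 108 x + 69\right) e^{3 x}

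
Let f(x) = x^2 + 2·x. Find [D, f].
2 x + 2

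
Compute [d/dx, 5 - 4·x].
-4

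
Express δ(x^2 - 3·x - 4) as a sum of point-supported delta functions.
\frac{\delta(x - 4) + \delta(x + 1)}{5}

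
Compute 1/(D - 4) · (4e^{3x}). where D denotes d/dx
- 4 e^{3 x}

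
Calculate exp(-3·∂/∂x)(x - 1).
x - 4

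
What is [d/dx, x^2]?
2 x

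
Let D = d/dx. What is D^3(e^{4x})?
64 e^{4 x}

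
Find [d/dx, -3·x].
-3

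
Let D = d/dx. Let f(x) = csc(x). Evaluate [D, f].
- \cot{\left(x \right)} \csc{\left(x \right)}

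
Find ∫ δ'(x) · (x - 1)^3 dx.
-3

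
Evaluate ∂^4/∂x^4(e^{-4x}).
256 e^{- 4 x}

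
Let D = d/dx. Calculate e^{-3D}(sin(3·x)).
\sin{\left(3 x - 9 \right)}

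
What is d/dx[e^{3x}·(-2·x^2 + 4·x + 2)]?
\left(- 6 x^{2} + 8 x + 10\right) e^{3 x}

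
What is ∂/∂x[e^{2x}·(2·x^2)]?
4 x \left(x + 1\right) e^{2 x}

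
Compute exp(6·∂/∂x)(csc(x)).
\csc{\left(x + 6 \right)}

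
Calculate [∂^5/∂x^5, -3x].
-15\frac{d^{4}}{dx^{4}}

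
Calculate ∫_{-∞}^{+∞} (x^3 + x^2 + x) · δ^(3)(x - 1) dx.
-6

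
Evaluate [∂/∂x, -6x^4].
- 24 x^{3}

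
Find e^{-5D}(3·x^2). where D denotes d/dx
3 x^{2} - 30 x + 75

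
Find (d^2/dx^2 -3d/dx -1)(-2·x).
2 x + 6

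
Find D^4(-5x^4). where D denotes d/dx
-120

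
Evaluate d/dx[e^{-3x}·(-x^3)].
3 x^{2} \left(x - 1\right) e^{- 3 x}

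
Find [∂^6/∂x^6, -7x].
-42\frac{d^{5}}{dx^{5}}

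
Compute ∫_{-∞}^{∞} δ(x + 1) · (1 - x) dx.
2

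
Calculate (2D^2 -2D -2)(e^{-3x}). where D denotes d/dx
22 e^{- 3 x}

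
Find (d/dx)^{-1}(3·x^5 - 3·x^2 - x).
\frac{x^{6}}{2} - x^{3} - \frac{x^{2}}{2}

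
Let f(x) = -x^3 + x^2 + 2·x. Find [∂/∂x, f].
- 3 x^{2} + 2 x + 2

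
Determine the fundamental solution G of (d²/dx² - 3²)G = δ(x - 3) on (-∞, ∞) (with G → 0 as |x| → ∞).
-\frac{e^{-3|x - 3|}}{6}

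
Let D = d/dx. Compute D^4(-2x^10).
- 10080 x^{6}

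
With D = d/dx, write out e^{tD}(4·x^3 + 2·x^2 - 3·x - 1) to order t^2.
t^{2} \left(12 x + 2\right) + t \left(12 x^{2} + 4 x - 3\right) + 4 x^{3} + 2 x^{2} - 3 x - 1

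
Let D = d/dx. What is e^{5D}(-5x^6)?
- 5 x^{6} - 150 x^{5} - 1875 x^{4} - 12500 x^{3} - 46875 x^{2} - 93750 x - 78125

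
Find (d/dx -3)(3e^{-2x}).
- 15 e^{- 2 x}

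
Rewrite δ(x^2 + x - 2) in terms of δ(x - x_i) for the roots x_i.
\frac{\delta(x - 1) + \delta(x + 2)}{3}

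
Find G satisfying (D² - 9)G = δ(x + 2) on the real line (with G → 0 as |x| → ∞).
-\frac{e^{-3|x + 2|}}{6}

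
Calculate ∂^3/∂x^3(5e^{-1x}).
- 5 e^{- x}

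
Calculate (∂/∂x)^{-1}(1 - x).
- \frac{x^{2}}{2} + x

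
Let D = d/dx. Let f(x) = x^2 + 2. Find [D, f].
2 x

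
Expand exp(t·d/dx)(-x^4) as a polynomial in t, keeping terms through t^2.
x^{2} \left(- 6 t^{2} - 4 t x - x^{2}\right)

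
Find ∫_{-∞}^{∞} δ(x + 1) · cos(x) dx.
\cos{\left(1 \right)}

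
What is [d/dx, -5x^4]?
- 20 x^{3}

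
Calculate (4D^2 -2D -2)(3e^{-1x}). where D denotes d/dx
12 e^{- x}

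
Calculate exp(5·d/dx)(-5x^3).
- 5 x^{3} - 75 x^{2} - 375 x - 625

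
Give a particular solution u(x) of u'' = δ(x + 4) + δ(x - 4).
\frac{|x + 4|}{2} + \frac{|x - 4|}{2}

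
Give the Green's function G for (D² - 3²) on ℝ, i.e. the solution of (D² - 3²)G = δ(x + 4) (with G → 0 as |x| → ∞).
-\frac{e^{-3|x + 4|}}{6}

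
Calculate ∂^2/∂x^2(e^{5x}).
25 e^{5 x}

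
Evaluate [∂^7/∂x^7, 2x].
14\frac{d^{6}}{dx^{6}}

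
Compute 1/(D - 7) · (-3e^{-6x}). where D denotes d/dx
\frac{3 e^{- 6 x}}{13}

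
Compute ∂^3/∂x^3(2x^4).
48 x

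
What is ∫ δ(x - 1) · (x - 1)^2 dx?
0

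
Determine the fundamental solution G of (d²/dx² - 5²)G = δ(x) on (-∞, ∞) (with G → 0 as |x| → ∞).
-\frac{e^{-5|x|}}{10}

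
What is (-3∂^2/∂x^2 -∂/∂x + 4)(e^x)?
0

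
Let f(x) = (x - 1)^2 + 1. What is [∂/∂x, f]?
2 x - 2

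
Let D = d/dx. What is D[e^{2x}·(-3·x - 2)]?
\left(- 6 x - 7\right) e^{2 x}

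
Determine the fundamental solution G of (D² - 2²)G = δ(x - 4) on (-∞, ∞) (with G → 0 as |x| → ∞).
-\frac{e^{-2|x - 4|}}{4}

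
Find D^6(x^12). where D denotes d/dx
665280 x^{6}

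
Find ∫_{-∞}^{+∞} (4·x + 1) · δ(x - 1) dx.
5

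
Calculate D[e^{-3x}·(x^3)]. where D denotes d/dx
3 x^{2} \left(1 - x\right) e^{- 3 x}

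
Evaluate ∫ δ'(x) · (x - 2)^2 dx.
4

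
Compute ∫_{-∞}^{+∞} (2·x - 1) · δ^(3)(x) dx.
0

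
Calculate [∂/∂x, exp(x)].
e^{x}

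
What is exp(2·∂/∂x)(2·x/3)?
\frac{2 x}{3} + \frac{4}{3}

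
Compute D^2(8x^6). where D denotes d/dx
240 x^{4}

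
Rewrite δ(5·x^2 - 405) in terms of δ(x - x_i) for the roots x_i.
\frac{\delta(x - 9) + \delta(x + 9)}{90}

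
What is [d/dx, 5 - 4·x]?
-4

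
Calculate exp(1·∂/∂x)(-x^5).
- x^{5} - 5 x^{4} - 10 x^{3} - 10 x^{2} - 5 x - 1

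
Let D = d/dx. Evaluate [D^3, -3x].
-9D^{2}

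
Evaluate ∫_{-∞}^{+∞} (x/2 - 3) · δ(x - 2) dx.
-2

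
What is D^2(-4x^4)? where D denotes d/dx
- 48 x^{2}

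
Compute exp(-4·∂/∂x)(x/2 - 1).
\frac{x}{2} - 3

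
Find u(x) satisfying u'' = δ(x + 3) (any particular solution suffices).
\frac{|x + 3|}{2}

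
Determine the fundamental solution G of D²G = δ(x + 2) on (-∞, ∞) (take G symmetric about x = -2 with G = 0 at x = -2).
\frac{|x + 2|}{2}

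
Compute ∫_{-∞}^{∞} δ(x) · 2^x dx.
1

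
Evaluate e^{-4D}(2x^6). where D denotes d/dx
2 x^{6} - 48 x^{5} + 480 x^{4} - 2560 x^{3} + 7680 x^{2} - 12288 x + 8192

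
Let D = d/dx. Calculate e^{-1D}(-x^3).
- x^{3} + 3 x^{2} - 3 x + 1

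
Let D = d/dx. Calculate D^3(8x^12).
10560 x^{9}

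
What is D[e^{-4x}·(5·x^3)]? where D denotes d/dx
x^{2} \left(15 - 20 x\right) e^{- 4 x}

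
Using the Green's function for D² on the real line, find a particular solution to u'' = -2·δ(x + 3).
-|x + 3|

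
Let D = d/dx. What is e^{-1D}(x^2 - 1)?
x \left(x - 2\right)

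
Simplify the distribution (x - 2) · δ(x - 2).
0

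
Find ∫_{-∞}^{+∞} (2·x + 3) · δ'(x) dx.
-2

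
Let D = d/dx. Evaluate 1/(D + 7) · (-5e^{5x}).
- \frac{5 e^{5 x}}{12}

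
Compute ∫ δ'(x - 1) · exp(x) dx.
- e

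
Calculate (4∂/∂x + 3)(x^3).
3 x^{2} \left(x + 4\right)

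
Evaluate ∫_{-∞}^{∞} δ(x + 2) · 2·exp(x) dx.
\frac{2}{e^{2}}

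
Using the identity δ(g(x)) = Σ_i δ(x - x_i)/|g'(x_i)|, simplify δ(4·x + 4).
\frac{\delta(x + 1)}{4}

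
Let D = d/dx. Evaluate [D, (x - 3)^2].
2 x - 6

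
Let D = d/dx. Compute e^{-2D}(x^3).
x^{3} - 6 x^{2} + 12 x - 8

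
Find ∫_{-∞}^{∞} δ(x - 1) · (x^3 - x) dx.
0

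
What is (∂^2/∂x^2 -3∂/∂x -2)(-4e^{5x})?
- 32 e^{5 x}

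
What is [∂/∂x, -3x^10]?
- 30 x^{9}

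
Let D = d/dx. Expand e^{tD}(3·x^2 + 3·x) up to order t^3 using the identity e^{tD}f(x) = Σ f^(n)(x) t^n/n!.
3 t^{2} + 3 t \left(2 x + 1\right) + 3 x^{2} + 3 x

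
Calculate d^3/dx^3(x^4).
24 x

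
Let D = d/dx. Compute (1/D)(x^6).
\frac{x^{7}}{7}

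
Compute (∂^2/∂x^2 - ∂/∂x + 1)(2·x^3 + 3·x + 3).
x \left(2 x^{2} - 6 x + 15\right)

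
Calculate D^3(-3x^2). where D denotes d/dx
0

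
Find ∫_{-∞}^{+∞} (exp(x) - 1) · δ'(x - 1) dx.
- e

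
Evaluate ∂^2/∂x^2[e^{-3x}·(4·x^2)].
4 \left(9 x^{2} - 12 x + 2\right) e^{- 3 x}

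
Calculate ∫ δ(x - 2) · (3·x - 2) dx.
4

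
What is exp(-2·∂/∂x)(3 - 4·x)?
11 - 4 x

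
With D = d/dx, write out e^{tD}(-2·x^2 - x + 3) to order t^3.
- 2 t^{2} - t \left(4 x + 1\right) - 2 x^{2} - x + 3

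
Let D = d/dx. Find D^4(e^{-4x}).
256 e^{- 4 x}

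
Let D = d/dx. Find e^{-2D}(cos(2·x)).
\cos{\left(2 x - 4 \right)}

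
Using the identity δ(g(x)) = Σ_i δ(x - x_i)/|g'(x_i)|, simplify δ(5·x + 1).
\frac{\delta(x + 1/5)}{5}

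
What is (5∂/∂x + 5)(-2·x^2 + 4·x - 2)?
10 - 10 x^{2}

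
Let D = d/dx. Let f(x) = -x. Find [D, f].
-1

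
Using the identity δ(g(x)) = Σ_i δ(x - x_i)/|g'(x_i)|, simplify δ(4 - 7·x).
\frac{\delta(x - 4/7)}{7}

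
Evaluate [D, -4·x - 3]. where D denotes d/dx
-4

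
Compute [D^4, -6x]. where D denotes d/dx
-24D^{3}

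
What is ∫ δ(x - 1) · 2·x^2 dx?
2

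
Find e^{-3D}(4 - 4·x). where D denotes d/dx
16 - 4 x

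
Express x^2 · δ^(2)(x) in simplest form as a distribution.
2\delta(x)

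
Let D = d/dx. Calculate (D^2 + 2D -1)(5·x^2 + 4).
- 5 x^{2} + 20 x + 6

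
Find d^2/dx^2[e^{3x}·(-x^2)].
\left(- 9 x^{2} - 12 x - 2\right) e^{3 x}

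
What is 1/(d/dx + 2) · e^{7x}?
\frac{e^{7 x}}{9}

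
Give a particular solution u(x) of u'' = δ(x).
\frac{|x|}{2}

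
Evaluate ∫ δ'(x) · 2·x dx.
-2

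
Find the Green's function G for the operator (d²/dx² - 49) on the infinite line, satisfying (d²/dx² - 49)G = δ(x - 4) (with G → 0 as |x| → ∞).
-\frac{e^{-7|x - 4|}}{14}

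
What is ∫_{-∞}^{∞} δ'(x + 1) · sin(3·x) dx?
- 3 \cos{\left(3 \right)}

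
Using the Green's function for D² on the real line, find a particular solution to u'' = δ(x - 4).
\frac{|x - 4|}{2}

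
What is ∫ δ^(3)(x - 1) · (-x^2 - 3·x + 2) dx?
0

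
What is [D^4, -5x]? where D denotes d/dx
-20D^{3}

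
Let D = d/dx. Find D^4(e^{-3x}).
81 e^{- 3 x}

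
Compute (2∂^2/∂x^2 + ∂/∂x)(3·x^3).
9 x \left(x + 4\right)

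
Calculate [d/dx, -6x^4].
- 24 x^{3}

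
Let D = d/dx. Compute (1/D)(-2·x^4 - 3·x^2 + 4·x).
- \frac{2 x^{5}}{5} - x^{3} + 2 x^{2}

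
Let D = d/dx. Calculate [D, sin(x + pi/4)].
\cos{\left(x + \frac{\pi}{4} \right)}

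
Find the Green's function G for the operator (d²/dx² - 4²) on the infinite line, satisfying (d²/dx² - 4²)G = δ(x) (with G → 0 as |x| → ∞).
-\frac{e^{-4|x|}}{8}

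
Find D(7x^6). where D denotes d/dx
42 x^{5}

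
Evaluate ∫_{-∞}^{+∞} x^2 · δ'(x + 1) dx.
2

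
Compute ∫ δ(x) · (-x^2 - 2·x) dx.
0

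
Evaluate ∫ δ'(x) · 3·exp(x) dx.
-3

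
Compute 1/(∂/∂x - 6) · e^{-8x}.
- \frac{e^{- 8 x}}{14}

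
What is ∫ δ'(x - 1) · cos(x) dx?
\sin{\left(1 \right)}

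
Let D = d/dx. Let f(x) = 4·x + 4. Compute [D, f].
4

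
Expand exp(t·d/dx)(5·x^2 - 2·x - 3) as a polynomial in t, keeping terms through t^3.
5 t^{2} + 2 t \left(5 x - 1\right) + 5 x^{2} - 2 x - 3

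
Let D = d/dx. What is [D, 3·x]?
3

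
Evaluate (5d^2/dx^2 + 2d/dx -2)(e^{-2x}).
14 e^{- 2 x}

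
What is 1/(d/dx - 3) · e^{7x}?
\frac{e^{7 x}}{4}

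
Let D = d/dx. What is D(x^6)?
6 x^{5}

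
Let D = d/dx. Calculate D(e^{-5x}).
- 5 e^{- 5 x}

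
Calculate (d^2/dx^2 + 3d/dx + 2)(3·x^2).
6 x^{2} + 18 x + 6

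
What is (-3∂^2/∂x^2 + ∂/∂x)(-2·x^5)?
10 x^{3} \left(12 - x\right)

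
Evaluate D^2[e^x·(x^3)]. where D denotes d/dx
x \left(x^{2} + 6 x + 6\right) e^{x}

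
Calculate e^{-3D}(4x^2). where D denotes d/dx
4 x^{2} - 24 x + 36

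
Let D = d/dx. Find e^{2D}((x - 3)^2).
x^{2} - 2 x + 1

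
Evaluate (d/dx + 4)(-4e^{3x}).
- 28 e^{3 x}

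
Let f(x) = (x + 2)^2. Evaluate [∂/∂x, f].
2 x + 4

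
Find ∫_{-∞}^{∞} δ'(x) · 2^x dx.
- \log{\left(2 \right)}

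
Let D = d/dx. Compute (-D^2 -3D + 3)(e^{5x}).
- 37 e^{5 x}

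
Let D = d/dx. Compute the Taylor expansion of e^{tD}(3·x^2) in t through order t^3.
3 t^{2} + 6 t x + 3 x^{2}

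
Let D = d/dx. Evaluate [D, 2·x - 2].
2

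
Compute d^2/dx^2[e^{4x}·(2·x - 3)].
32 \left(x - 1\right) e^{4 x}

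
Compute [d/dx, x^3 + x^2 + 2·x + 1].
3 x^{2} + 2 x + 2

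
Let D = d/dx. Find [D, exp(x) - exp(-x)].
2 \cosh{\left(x \right)}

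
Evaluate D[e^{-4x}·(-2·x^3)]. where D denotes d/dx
x^{2} \left(8 x - 6\right) e^{- 4 x}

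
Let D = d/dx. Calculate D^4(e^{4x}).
256 e^{4 x}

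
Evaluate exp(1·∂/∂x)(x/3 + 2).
\frac{x}{3} + \frac{7}{3}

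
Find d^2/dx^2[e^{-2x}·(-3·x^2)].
6 \left(- 2 x^{2} + 4 x - 1\right) e^{- 2 x}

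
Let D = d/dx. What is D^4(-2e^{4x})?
- 512 e^{4 x}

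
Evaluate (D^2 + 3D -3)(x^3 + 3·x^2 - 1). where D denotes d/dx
- 3 x^{3} + 24 x + 9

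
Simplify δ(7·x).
\frac{\delta(x)}{7}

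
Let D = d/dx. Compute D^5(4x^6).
2880 x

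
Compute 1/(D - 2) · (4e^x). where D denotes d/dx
- 4 e^{x}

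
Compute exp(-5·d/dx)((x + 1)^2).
x^{2} - 8 x + 16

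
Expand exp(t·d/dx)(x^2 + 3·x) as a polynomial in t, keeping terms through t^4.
t^{2} + t \left(2 x + 3\right) + x^{2} + 3 x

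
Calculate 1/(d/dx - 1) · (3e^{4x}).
e^{4 x}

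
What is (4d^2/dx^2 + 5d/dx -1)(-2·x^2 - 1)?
2 x^{2} - 20 x - 15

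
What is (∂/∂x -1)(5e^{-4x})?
- 25 e^{- 4 x}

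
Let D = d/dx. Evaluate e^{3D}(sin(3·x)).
\sin{\left(3 x + 9 \right)}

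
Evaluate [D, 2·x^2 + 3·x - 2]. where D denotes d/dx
4 x + 3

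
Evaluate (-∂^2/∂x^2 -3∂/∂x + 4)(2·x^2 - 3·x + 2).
8 x^{2} - 24 x + 13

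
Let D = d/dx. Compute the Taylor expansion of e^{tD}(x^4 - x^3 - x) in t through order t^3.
t^{3} \left(4 x - 1\right) + 3 t^{2} x \left(2 x - 1\right) - t \left(- 4 x^{3} + 3 x^{2} + 1\right) + x^{4} - x^{3} - x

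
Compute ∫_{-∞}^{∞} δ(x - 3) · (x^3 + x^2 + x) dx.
39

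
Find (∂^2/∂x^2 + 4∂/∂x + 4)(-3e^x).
- 27 e^{x}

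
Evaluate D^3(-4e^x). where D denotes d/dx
- 4 e^{x}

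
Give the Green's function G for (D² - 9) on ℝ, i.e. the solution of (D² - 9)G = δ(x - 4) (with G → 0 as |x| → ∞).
-\frac{e^{-3|x - 4|}}{6}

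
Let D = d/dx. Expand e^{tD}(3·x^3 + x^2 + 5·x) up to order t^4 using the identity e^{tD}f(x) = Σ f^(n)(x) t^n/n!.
3 t^{3} + t^{2} \left(9 x + 1\right) + t \left(9 x^{2} + 2 x + 5\right) + 3 x^{3} + x^{2} + 5 x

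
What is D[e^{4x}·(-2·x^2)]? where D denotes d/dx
4 x \left(- 2 x - 1\right) e^{4 x}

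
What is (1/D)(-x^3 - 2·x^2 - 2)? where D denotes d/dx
- \frac{x^{4}}{4} - \frac{2 x^{3}}{3} - 2 x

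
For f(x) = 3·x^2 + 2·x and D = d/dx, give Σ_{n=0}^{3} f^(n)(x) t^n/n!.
3 t^{2} + 2 t \left(3 x + 1\right) + 3 x^{2} + 2 x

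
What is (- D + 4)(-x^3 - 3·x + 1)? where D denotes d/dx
- 4 x^{3} + 3 x^{2} - 12 x + 7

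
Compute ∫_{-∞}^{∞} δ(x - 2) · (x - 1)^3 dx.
1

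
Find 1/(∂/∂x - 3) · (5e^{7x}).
\frac{5 e^{7 x}}{4}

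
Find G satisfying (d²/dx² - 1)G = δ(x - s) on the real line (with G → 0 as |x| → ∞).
-\frac{e^{-|x-s|}}{2}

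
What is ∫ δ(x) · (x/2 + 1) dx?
1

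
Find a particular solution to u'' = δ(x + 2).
\frac{|x + 2|}{2}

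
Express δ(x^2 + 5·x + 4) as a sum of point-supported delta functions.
\frac{\delta(x + 4) + \delta(x + 1)}{3}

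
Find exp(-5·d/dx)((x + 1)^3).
x^{3} - 12 x^{2} + 48 x - 64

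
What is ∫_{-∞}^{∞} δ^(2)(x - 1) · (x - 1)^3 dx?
0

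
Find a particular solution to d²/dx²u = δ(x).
\frac{|x|}{2}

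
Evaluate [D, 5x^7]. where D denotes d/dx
35 x^{6}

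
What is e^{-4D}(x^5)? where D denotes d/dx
x^{5} - 20 x^{4} + 160 x^{3} - 640 x^{2} + 1280 x - 1024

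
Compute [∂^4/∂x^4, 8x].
32\frac{d^{3}}{dx^{3}}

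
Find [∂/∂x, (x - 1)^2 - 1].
2 x - 2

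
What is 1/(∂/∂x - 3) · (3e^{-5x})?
- \frac{3 e^{- 5 x}}{8}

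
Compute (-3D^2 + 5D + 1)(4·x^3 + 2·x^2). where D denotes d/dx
4 x^{3} + 62 x^{2} - 52 x - 12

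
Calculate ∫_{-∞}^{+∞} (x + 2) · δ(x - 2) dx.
4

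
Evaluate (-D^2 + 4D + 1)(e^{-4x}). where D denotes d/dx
- 31 e^{- 4 x}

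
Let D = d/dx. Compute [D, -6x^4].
- 24 x^{3}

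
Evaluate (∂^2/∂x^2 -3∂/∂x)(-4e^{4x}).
- 16 e^{4 x}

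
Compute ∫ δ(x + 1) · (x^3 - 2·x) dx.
1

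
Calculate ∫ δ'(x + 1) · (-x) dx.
1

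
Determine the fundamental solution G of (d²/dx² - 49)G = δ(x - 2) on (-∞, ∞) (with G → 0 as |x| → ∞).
-\frac{e^{-7|x - 2|}}{14}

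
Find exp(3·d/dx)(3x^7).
3 x^{7} + 63 x^{6} + 567 x^{5} + 2835 x^{4} + 8505 x^{3} + 15309 x^{2} + 15309 x + 6561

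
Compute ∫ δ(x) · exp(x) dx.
1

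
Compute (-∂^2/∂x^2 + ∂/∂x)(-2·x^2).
4 - 4 x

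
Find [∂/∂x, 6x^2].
12 x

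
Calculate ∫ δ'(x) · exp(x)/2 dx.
- \frac{1}{2}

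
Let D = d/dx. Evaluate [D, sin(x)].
\cos{\left(x \right)}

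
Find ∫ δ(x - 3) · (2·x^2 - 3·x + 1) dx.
10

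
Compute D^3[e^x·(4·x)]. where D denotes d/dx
4 \left(x + 3\right) e^{x}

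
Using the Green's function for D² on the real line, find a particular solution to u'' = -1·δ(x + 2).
-\frac{|x + 2|}{2}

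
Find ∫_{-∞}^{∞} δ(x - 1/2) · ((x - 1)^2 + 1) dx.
\frac{5}{4}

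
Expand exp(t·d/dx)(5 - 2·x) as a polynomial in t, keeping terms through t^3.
- 2 t - 2 x + 5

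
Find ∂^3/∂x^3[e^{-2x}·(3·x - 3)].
12 \left(5 - 2 x\right) e^{- 2 x}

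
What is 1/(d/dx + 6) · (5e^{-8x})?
- \frac{5 e^{- 8 x}}{2}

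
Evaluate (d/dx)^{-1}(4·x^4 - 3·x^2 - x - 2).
\frac{4 x^{5}}{5} - x^{3} - \frac{x^{2}}{2} - 2 x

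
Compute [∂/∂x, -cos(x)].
\sin{\left(x \right)}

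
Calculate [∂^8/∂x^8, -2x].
-16\frac{d^{7}}{dx^{7}}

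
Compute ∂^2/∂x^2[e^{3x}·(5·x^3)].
15 x \left(3 x^{2} + 6 x + 2\right) e^{3 x}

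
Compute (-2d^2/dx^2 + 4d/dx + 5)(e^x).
7 e^{x}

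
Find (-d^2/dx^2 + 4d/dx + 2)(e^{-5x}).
- 43 e^{- 5 x}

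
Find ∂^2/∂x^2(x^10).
90 x^{8}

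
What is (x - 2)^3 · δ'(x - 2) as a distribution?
0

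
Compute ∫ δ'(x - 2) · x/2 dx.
- \frac{1}{2}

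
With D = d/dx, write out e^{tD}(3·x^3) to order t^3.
3 t^{3} + 9 t^{2} x + 9 t x^{2} + 3 x^{3}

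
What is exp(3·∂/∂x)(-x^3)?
- x^{3} - 9 x^{2} - 27 x - 27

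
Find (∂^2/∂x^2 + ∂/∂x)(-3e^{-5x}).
- 60 e^{- 5 x}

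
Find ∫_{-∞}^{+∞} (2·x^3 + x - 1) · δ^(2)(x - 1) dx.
12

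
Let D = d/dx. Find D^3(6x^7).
1260 x^{4}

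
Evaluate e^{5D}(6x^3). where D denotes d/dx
6 x^{3} + 90 x^{2} + 450 x + 750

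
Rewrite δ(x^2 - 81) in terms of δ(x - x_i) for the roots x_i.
\frac{\delta(x - 9) + \delta(x + 9)}{18}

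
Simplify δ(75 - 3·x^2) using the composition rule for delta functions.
\frac{\delta(x - 5) + \delta(x + 5)}{30}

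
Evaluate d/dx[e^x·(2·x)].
2 \left(x + 1\right) e^{x}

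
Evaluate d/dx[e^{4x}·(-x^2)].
2 x \left(- 2 x - 1\right) e^{4 x}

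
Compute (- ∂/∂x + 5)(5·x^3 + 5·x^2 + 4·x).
25 x^{3} + 10 x^{2} + 10 x - 4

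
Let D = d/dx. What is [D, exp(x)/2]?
\frac{e^{x}}{2}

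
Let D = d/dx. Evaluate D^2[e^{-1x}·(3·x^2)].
3 \left(x^{2} - 4 x + 2\right) e^{- x}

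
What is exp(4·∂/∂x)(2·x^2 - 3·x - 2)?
2 x^{2} + 13 x + 18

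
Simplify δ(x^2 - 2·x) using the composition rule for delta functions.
\frac{\delta(x - 2) + \delta(x)}{2}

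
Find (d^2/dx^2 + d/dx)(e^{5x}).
30 e^{5 x}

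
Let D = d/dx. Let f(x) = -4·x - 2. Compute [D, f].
-4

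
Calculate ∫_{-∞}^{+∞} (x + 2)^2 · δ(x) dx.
4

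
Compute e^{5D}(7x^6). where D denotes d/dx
7 x^{6} + 210 x^{5} + 2625 x^{4} + 17500 x^{3} + 65625 x^{2} + 131250 x + 109375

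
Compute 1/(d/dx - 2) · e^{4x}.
\frac{e^{4 x}}{2}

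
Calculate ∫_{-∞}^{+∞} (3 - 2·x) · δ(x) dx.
3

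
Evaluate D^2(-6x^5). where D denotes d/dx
- 120 x^{3}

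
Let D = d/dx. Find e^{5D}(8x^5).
8 x^{5} + 200 x^{4} + 2000 x^{3} + 10000 x^{2} + 25000 x + 25000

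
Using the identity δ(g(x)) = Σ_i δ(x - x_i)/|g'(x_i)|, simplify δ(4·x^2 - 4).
\frac{\delta(x - 1) + \delta(x + 1)}{8}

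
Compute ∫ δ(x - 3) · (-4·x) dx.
-12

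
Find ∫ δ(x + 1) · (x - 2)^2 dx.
9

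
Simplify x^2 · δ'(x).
0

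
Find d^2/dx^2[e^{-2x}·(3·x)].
12 \left(x - 1\right) e^{- 2 x}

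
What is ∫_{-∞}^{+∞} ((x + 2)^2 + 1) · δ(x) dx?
5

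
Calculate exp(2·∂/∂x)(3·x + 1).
3 x + 7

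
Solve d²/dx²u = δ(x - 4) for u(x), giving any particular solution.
\frac{|x - 4|}{2}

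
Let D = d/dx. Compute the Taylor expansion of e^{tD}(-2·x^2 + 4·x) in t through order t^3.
- 2 t^{2} - 4 t \left(x - 1\right) - 2 x^{2} + 4 x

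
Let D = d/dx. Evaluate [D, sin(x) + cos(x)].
- \sin{\left(x \right)} + \cos{\left(x \right)}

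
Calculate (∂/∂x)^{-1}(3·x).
\frac{3 x^{2}}{2}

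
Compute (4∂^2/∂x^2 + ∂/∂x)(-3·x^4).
12 x^{2} \left(- x - 12\right)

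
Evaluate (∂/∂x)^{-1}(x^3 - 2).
\frac{x^{4}}{4} - 2 x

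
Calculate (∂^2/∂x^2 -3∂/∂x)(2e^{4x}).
8 e^{4 x}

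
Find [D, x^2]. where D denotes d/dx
2 x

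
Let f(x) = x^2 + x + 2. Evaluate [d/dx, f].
2 x + 1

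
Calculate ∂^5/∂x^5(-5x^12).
- 475200 x^{7}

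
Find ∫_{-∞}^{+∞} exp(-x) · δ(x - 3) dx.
e^{-3}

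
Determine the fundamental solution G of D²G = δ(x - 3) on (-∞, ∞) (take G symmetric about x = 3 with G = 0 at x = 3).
\frac{|x - 3|}{2}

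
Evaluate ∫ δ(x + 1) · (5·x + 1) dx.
-4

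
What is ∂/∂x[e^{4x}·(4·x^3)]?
x^{2} \left(16 x + 12\right) e^{4 x}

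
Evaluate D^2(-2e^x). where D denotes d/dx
- 2 e^{x}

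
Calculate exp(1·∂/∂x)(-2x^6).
- 2 x^{6} - 12 x^{5} - 30 x^{4} - 40 x^{3} - 30 x^{2} - 12 x - 2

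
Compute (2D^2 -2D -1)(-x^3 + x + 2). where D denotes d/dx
x^{3} + 6 x^{2} - 13 x - 4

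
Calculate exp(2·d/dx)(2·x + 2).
2 x + 6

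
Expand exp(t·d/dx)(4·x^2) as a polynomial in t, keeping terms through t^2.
4 t^{2} + 8 t x + 4 x^{2}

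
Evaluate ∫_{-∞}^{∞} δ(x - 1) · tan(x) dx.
\tan{\left(1 \right)}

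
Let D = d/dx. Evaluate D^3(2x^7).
420 x^{4}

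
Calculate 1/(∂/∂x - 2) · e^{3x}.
e^{3 x}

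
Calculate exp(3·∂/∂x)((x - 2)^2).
x^{2} + 2 x + 1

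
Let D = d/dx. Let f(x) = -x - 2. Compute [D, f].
-1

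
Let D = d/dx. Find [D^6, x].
6D^{5}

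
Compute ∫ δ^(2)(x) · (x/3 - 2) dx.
0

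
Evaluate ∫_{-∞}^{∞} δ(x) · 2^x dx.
1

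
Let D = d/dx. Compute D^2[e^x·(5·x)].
5 \left(x + 2\right) e^{x}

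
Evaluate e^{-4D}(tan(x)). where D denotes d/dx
\tan{\left(x - 4 \right)}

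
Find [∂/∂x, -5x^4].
- 20 x^{3}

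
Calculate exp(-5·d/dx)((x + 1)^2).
x^{2} - 8 x + 16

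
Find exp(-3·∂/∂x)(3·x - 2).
3 x - 11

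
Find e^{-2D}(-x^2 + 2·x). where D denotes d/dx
- x^{2} + 6 x - 8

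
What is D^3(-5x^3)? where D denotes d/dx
-30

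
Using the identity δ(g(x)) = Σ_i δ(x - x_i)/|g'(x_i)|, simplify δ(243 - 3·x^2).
\frac{\delta(x - 9) + \delta(x + 9)}{54}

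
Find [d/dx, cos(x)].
- \sin{\left(x \right)}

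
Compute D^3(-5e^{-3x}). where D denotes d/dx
135 e^{- 3 x}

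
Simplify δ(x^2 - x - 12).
\frac{\delta(x + 3) + \delta(x - 4)}{7}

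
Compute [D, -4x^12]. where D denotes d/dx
- 48 x^{11}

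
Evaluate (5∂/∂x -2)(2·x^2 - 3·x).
- 4 x^{2} + 26 x - 15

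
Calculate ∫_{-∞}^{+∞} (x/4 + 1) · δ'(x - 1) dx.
- \frac{1}{4}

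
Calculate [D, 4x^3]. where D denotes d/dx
12 x^{2}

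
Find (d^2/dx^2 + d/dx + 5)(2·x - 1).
10 x - 3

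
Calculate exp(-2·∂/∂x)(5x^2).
5 x^{2} - 20 x + 20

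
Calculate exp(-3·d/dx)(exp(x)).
e^{x - 3}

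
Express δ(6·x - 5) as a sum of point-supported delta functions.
\frac{\delta(x - 5/6)}{6}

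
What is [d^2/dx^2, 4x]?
8\frac{d}{dx}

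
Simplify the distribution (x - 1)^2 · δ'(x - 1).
0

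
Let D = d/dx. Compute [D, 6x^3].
18 x^{2}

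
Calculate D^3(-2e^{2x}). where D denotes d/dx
- 16 e^{2 x}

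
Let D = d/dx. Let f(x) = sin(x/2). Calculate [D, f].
\frac{\cos{\left(\frac{x}{2} \right)}}{2}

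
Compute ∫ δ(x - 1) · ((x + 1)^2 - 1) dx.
3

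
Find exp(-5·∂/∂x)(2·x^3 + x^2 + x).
2 x^{3} - 29 x^{2} + 141 x - 230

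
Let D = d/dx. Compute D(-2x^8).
- 16 x^{7}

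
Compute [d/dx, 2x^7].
14 x^{6}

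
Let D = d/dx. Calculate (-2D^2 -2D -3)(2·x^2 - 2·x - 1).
- 6 x^{2} - 2 x - 1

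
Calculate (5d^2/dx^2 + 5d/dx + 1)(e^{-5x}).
101 e^{- 5 x}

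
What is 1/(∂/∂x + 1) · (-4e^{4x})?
- \frac{4 e^{4 x}}{5}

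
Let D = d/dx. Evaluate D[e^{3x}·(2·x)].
\left(6 x + 2\right) e^{3 x}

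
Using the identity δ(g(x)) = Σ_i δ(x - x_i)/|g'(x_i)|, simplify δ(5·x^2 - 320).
\frac{\delta(x - 8) + \delta(x + 8)}{80}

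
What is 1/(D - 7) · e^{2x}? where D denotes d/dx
- \frac{e^{2 x}}{5}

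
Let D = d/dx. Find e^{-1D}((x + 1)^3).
x^{3}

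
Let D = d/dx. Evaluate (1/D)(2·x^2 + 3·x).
\frac{2 x^{3}}{3} + \frac{3 x^{2}}{2}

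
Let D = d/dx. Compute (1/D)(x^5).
\frac{x^{6}}{6}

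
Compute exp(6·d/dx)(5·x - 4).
5 x + 26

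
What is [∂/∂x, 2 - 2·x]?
-2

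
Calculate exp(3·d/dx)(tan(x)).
\tan{\left(x + 3 \right)}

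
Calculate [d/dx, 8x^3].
24 x^{2}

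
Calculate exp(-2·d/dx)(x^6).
x^{6} - 12 x^{5} + 60 x^{4} - 160 x^{3} + 240 x^{2} - 192 x + 64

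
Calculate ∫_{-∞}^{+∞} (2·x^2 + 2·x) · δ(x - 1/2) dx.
\frac{3}{2}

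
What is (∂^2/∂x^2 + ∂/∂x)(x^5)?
5 x^{3} \left(x + 4\right)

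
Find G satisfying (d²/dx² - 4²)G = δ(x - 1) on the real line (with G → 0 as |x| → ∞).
-\frac{e^{-4|x - 1|}}{8}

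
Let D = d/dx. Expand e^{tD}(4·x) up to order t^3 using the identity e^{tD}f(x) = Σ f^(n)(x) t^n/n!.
4 t + 4 x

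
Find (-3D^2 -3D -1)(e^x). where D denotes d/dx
- 7 e^{x}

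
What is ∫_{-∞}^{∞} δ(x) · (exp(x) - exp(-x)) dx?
0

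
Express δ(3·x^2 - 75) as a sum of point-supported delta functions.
\frac{\delta(x - 5) + \delta(x + 5)}{30}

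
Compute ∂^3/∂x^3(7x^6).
840 x^{3}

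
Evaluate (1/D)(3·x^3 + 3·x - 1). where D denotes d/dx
\frac{3 x^{4}}{4} + \frac{3 x^{2}}{2} - x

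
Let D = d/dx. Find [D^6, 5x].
30D^{5}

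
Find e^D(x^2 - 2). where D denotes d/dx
x^{2} + 2 x - 1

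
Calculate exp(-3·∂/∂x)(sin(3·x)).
\sin{\left(3 x - 9 \right)}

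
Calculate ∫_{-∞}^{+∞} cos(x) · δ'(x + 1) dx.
- \sin{\left(1 \right)}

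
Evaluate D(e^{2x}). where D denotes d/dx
2 e^{2 x}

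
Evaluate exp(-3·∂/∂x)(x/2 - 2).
\frac{x}{2} - \frac{7}{2}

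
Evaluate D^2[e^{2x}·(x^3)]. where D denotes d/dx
2 x \left(2 x^{2} + 6 x + 3\right) e^{2 x}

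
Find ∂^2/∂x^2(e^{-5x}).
25 e^{- 5 x}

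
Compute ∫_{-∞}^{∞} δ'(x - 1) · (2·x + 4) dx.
-2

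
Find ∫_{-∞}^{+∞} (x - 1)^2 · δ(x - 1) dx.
0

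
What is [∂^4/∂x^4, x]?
4\frac{d^{3}}{dx^{3}}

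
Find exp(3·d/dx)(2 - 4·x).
- 4 x - 10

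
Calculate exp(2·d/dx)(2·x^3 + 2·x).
2 x^{3} + 12 x^{2} + 26 x + 20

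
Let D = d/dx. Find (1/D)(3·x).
\frac{3 x^{2}}{2}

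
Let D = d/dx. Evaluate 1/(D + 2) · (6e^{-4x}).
- 3 e^{- 4 x}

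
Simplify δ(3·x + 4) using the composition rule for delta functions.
\frac{\delta(x + 4/3)}{3}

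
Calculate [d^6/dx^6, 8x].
48\frac{d^{5}}{dx^{5}}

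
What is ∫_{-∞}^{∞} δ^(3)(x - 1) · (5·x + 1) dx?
0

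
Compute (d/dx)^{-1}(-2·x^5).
- \frac{x^{6}}{3}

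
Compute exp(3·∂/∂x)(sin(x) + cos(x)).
\sqrt{2} \sin{\left(x + \frac{\pi}{4} + 3 \right)}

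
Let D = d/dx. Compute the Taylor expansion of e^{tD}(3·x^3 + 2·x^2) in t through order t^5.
3 t^{3} + t^{2} \left(9 x + 2\right) + t x \left(9 x + 4\right) + 3 x^{3} + 2 x^{2}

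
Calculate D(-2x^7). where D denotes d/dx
- 14 x^{6}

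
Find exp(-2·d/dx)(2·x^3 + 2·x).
2 x^{3} - 12 x^{2} + 26 x - 20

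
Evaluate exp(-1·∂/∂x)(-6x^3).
- 6 x^{3} + 18 x^{2} - 18 x + 6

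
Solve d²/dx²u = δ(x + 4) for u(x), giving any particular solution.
\frac{|x + 4|}{2}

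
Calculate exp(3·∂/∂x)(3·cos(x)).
3 \cos{\left(x + 3 \right)}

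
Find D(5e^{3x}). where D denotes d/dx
15 e^{3 x}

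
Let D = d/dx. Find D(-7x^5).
- 35 x^{4}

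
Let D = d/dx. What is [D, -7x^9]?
- 63 x^{8}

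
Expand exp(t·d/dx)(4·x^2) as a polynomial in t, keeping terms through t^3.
4 t^{2} + 8 t x + 4 x^{2}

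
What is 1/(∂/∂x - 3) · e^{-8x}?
- \frac{e^{- 8 x}}{11}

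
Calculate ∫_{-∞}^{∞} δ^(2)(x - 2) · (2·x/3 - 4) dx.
0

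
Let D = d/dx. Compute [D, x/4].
\frac{1}{4}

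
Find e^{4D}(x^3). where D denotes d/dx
x^{3} + 12 x^{2} + 48 x + 64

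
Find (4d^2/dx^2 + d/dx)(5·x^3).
15 x \left(x + 8\right)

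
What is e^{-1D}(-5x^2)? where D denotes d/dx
- 5 x^{2} + 10 x - 5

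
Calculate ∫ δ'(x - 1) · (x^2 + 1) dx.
-2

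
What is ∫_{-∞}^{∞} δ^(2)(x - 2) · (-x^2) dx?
-2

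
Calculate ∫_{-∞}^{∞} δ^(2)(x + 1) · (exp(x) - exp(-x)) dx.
- 2 \sinh{\left(1 \right)}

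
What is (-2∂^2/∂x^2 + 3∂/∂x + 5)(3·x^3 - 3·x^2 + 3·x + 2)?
15 x^{3} + 12 x^{2} - 39 x + 31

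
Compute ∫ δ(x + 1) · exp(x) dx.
e^{-1}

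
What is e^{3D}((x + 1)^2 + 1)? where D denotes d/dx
x^{2} + 8 x + 17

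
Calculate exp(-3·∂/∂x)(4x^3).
4 x^{3} - 36 x^{2} + 108 x - 108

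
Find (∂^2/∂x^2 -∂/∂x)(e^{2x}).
2 e^{2 x}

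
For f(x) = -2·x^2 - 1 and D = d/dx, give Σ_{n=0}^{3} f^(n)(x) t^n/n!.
- 2 t^{2} - 4 t x - 2 x^{2} - 1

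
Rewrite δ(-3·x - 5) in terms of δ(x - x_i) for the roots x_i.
\frac{\delta(x + 5/3)}{3}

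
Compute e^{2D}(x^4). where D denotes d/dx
x^{4} + 8 x^{3} + 24 x^{2} + 32 x + 16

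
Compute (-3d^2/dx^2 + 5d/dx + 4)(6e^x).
36 e^{x}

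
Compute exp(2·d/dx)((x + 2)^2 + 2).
x^{2} + 8 x + 18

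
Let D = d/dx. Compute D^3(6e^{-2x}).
- 48 e^{- 2 x}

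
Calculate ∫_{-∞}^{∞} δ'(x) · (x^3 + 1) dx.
0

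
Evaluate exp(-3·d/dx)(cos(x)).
\cos{\left(x - 3 \right)}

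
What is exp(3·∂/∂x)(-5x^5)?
- 5 x^{5} - 75 x^{4} - 450 x^{3} - 1350 x^{2} - 2025 x - 1215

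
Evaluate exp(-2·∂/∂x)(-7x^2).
- 7 x^{2} + 28 x - 28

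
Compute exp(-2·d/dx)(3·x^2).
3 x^{2} - 12 x + 12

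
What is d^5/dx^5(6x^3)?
0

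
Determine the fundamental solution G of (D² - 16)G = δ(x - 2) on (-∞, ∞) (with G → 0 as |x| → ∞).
-\frac{e^{-4|x - 2|}}{8}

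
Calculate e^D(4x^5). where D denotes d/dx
4 x^{5} + 20 x^{4} + 40 x^{3} + 40 x^{2} + 20 x + 4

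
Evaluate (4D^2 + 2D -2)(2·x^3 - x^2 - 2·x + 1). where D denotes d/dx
- 4 x^{3} + 14 x^{2} + 48 x - 14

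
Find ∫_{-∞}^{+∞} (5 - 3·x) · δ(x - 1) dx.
2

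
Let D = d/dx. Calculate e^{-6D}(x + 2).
x - 4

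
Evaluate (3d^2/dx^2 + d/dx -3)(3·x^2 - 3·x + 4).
- 9 x^{2} + 15 x + 3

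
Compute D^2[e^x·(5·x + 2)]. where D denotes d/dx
\left(5 x + 12\right) e^{x}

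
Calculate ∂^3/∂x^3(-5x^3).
-30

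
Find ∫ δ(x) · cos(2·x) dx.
1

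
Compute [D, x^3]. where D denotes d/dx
3 x^{2}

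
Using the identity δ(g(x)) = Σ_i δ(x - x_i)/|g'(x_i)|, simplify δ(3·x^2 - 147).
\frac{\delta(x - 7) + \delta(x + 7)}{42}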